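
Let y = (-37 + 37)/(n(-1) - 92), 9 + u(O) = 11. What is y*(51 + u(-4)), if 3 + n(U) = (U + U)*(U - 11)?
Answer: 0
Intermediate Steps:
n(U) = -3 + 2*U*(-11 + U) (n(U) = -3 + (U + U)*(U - 11) = -3 + (2*U)*(-11 + U) = -3 + 2*U*(-11 + U))
u(O) = 2 (u(O) = -9 + 11 = 2)
y = 0 (y = (-37 + 37)/((-3 - 22*(-1) + 2*(-1)²) - 92) = 0/((-3 + 22 + 2*1) - 92) = 0/((-3 + 22 + 2) - 92) = 0/(21 - 92) = 0/(-71) = 0*(-1/71) = 0)
y*(51 + u(-4)) = 0*(51 + 2) = 0*53 = 0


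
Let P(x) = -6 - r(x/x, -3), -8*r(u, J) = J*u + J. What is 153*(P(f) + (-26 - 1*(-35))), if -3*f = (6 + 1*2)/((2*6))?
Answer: 1377/4 ≈ 344.25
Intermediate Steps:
r(u, J) = -J/8 - J*u/8 (r(u, J) = -(J*u + J)/8 = -(J + J*u)/8 = -J/8 - J*u/8)
f = -2/9 (f = -(6 + 1*2)/(3*(2*6)) = -(6 + 2)/(3*12) = -8/(3*12) = -1/3*2/3 = -2/9 ≈ -0.22222)
P(x) = -27/4 (P(x) = -6 - (-1)*(-3)*(1 + x/x)/8 = -6 - (-1)*(-3)*(1 + 1)/8 = -6 - (-1)*(-3)*2/8 = -6 - 1*3/4 = -6 - 3/4 = -27/4)
153*(P(f) + (-26 - 1*(-35))) = 153*(-27/4 + (-26 - 1*(-35))) = 153*(-27/4 + (-26 + 35)) = 153*(-27/4 + 9) = 153*(9/4) = 1377/4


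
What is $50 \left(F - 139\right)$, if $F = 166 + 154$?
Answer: $9050$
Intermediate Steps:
$F = 320$
$50 \left(F - 139\right) = 50 \left(320 - 139\right) = 50 \cdot 181 = 9050$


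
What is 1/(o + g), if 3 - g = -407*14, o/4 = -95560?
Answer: -1/376539 ≈ -2.6558e-6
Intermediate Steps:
o = -382240 (o = 4*(-95560) = -382240)
g = 5701 (g = 3 - (-407)*14 = 3 - 1*(-5698) = 3 + 5698 = 5701)
1/(o + g) = 1/(-382240 + 5701) = 1/(-376539) = -1/376539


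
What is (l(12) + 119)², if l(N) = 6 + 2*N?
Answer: 22201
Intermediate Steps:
(l(12) + 119)² = ((6 + 2*12) + 119)² = ((6 + 24) + 119)² = (30 + 119)² = 149² = 22201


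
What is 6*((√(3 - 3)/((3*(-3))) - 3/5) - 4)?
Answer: -138/5 ≈ -27.600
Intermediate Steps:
6*((√(3 - 3)/((3*(-3))) - 3/5) - 4) = 6*((√0/(-9) - 3*⅕) - 4) = 6*((0*(-⅑) - ⅗) - 4) = 6*((0 - ⅗) - 4) = 6*(-⅗ - 4) = 6*(-23/5) = -138/5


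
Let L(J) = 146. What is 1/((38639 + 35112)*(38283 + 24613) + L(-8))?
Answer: 1/4638643042 ≈ 2.1558e-10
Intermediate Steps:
1/((38639 + 35112)*(38283 + 24613) + L(-8)) = 1/((38639 + 35112)*(38283 + 24613) + 146) = 1/(73751*62896 + 146) = 1/(4638642896 + 146) = 1/4638643042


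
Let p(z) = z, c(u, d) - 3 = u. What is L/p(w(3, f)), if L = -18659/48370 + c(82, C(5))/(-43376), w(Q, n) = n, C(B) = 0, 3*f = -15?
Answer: 406732117/5245242800 ≈ 0.077543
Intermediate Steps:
f = -5 (f = (⅓)*(-15) = -5)
c(u, d) = 3 + u
L = -406732117/1049048560 (L = -18659/48370 + (3 + 82)/(-43376) = -18659*1/48370 + 85*(-1/43376) = -18659/48370 - 85/43376 = -406732117/1049048560 ≈ -0.38772)
L/p(w(3, f)) = -406732117/1049048560/(-5) = -406732117/1049048560*(-⅕) = 406732117/5245242800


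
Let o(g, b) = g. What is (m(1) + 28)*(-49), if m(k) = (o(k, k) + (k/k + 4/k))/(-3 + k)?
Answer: -1225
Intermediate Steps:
m(k) = (1 + k + 4/k)/(-3 + k) (m(k) = (k + (k/k + 4/k))/(-3 + k) = (k + (1 + 4/k))/(-3 + k) = (1 + k + 4/k)/(-3 + k))
(m(1) + 28)*(-49) = ((4 + 1 + 1²)/(1*(-3 + 1)) + 28)*(-49) = (1*(4 + 1 + 1)/(-2) + 28)*(-49) = (1*(-½)*6 + 28)*(-49) = (-3 + 28)*(-49) = 25*(-49) = -1225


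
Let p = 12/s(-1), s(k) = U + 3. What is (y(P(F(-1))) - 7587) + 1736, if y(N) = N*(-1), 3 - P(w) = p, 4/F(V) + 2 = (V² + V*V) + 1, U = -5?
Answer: -5860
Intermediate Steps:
s(k) = -2 (s(k) = -5 + 3 = -2)
p = -6 (p = 12/(-2) = 12*(-½) = -6)
F(V) = 4/(-1 + 2*V²) (F(V) = 4/(-2 + ((V² + V*V) + 1)) = 4/(-2 + ((V² + V²) + 1)) = 4/(-2 + (2*V² + 1)) = 4/(-2 + (1 + 2*V²)) = 4/(-1 + 2*V²))
P(w) = 9 (P(w) = 3 - 1*(-6) = 3 + 6 = 9)
y(N) = -N
(y(P(F(-1))) - 7587) + 1736 = (-1*9 - 7587) + 1736 = (-9 - 7587) + 1736 = -7596 + 1736 = -5860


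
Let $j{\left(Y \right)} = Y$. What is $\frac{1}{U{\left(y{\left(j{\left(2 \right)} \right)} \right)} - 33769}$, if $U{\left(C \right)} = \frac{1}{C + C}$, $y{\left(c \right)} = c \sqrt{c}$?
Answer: $- \frac{1080608}{36491051551} - \frac{4 \sqrt{2}}{36491051551} \approx -2.9613 \cdot 10^{-5}$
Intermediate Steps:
$y{\left(c \right)} = c^{\frac{3}{2}}$
$U{\left(C \right)} = \frac{1}{2 C}$
$\frac{1}{U{\left(y{\left(j{\left(2 \right)} \right)} \right)} - 33769} = \frac{1}{\frac{1}{2 \cdot 2^{\frac{3}{2}}} - 33769} = \frac{1}{\frac{1}{2 \cdot 2 \sqrt{2}} - 33769} = \frac{1}{\frac{\frac{1}{4} \sqrt{2}}{2} - 33769} = \frac{1}{\frac{\sqrt{2}}{8} - 33769} = \frac{1}{-33769 + \frac{\sqrt{2}}{8}}$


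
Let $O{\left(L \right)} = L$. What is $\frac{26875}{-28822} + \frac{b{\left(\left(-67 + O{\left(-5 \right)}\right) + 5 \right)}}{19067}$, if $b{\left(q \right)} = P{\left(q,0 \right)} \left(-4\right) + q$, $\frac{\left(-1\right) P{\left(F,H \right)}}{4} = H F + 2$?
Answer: $- \frac{513434395}{549549074} \approx -0.93428$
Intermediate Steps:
$P{\left(F,H \right)} = -8 - 4 F H$ ($P{\left(F,H \right)} = - 4 \left(H F + 2\right) = - 4 \left(F H + 2\right) = - 4 \left(2 + F H\right) = -8 - 4 F H$)
$b{\left(q \right)} = 32 + q$ ($b{\left(q \right)} = \left(-8 - 4 q 0\right) \left(-4\right) + q = \left(-8 + 0\right) \left(-4\right) + q = \left(-8\right) \left(-4\right) + q = 32 + q$)
$\frac{26875}{-28822} + \frac{b{\left(\left(-67 + O{\left(-5 \right)}\right) + 5 \right)}}{19067} = \frac{26875}{-28822} + \frac{32 + \left(\left(-67 - 5\right) + 5\right)}{19067} = 26875 \left(- \frac{1}{28822}\right) + \left(32 + \left(-72 + 5\right)\right) \frac{1}{19067} = - \frac{26875}{28822} + \left(32 - 67\right) \frac{1}{19067} = - \frac{26875}{28822} - \frac{35}{19067} = - \frac{513434395}{549549074}$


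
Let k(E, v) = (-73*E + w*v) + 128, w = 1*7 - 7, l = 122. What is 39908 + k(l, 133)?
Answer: 31130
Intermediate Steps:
w = 0 (w = 7 - 7 = 0)
k(E, v) = 128 - 73*E (k(E, v) = (-73*E + 0*v) + 128 = (-73*E + 0) + 128 = -73*E + 128 = 128 - 73*E)
39908 + k(l, 133) = 39908 + (128 - 73*122) = 39908 + (128 - 8906) = 39908 - 8778 = 31130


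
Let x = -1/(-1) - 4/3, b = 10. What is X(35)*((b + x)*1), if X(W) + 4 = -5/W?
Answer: -841/21 ≈ -40.048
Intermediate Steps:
x = -⅓ (x = -1*(-1) - 4*⅓ = 1 - 4/3 = -⅓ ≈ -0.33333)
X(W) = -4 - 5/W
X(35)*((b + x)*1) = (-4 - 5/35)*((10 - ⅓)*1) = (-4 - 5*1/35)*((29/3)*1) = (-4 - ⅐)*(29/3) = -29/7*29/3 = -841/21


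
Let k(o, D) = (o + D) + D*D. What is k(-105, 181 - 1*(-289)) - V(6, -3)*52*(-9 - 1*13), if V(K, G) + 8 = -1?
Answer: 210969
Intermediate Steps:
V(K, G) = -9 (V(K, G) = -8 - 1 = -9)
k(o, D) = D + o + D**2 (k(o, D) = (D + o) + D**2 = D + o + D**2)
k(-105, 181 - 1*(-289)) - V(6, -3)*52*(-9 - 1*13) = ((181 - 1*(-289)) - 105 + (181 - 1*(-289))**2) - (-9*52)*(-9 - 1*13) = ((181 + 289) - 105 + (181 + 289)**2) - (-468)*(-9 - 13) = (470 - 105 + 470**2) - (-468)*(-22) = (470 - 105 + 220900) - 1*10296 = 221265 - 10296 = 210969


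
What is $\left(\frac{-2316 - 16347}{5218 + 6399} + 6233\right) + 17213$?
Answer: $\frac{272353519}{11617} \approx 23444.0$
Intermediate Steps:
$\left(\frac{-2316 - 16347}{5218 + 6399} + 6233\right) + 17213 = \left(- \frac{18663}{11617} + 6233\right) + 17213 = \frac{72390098}{11617} + 17213 = \frac{272353519}{11617}$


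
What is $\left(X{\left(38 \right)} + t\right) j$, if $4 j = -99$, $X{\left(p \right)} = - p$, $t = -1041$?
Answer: $\frac{106821}{4} \approx 26705.0$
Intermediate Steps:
$j = - \frac{99}{4}$ ($j = \frac{1}{4} \left(-99\right) = - \frac{99}{4} \approx -24.75$)
$\left(X{\left(38 \right)} + t\right) j = \left(\left(-1\right) 38 - 1041\right) \left(- \frac{99}{4}\right) = \left(-38 - 1041\right) \left(- \frac{99}{4}\right) = \left(-1079\right) \left(- \frac{99}{4}\right) = \frac{106821}{4}$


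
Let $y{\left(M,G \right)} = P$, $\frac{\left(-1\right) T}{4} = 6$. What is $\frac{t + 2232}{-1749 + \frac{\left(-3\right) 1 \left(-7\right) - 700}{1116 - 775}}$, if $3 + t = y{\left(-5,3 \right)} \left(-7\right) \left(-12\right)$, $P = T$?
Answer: $- \frac{72633}{597088} \approx -0.12165$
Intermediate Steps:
$T = -24$ ($T = \left(-4\right) 6 = -24$)
$P = -24$
$y{\left(M,G \right)} = -24$
$t = -2019$ ($t = -3 + \left(-24\right) \left(-7\right) \left(-12\right) = -3 + 168 \left(-12\right) = -3 - 2016 = -2019$)
$\frac{t + 2232}{-1749 + \frac{\left(-3\right) 1 \left(-7\right) - 700}{1116 - 775}} = \frac{-2019 + 2232}{-1749 + \frac{\left(-3\right) 1 \left(-7\right) - 700}{1116 - 775}} = \frac{213}{-1749 + \frac{\left(-3\right) \left(-7\right) - 700}{341}} = \frac{213}{-1749 + \left(21 - 700\right) \frac{1}{341}} = \frac{213}{-1749 - \frac{679}{341}} = \frac{213}{- \frac{597088}{341}} = 213 \left(- \frac{341}{597088}\right) = - \frac{72633}{597088}$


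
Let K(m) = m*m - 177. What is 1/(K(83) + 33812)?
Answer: 1/40524 ≈ 2.4677e-5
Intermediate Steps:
K(m) = -177 + m² (K(m) = m² - 177 = -177 + m²)
1/(K(83) + 33812) = 1/((-177 + 83²) + 33812) = 1/((-177 + 6889) + 33812) = 1/(6712 + 33812) = 1/40524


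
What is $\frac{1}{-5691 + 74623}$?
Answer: $\frac{1}{68932} \approx 1.4507 \cdot 10^{-5}$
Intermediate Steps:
$\frac{1}{-5691 + 74623} = \frac{1}{68932}$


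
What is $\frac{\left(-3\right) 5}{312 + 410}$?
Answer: $- \frac{15}{722} \approx -0.020776$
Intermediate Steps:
$\frac{\left(-3\right) 5}{312 + 410} = \frac{1}{722} \left(-15\right) = - \frac{15}{722}$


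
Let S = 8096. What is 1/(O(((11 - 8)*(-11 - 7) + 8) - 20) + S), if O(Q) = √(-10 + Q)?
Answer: 2024/16386323 - I*√19/32772646 ≈ 0.00012352 - 1.33e-7*I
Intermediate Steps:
1/(O(((11 - 8)*(-11 - 7) + 8) - 20) + S) = 1/(√(-10 + (((11 - 8)*(-11 - 7) + 8) - 20)) + 8096) = 1/(√(-10 + ((3*(-18) + 8) - 20)) + 8096) = 1/(√(-10 + ((-54 + 8) - 20)) + 8096) = 1/(√(-10 + (-46 - 20)) + 8096) = 1/(√(-10 - 66) + 8096) = 1/(√(-76) + 8096) = 1/(2*I*√19 + 8096) = 1/(8096 + 2*I*√19)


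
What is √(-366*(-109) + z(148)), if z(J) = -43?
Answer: √39851 ≈ 199.63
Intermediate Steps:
√(-366*(-109) + z(148)) = √(-366*(-109) - 43) = √(39894 - 43) = √39851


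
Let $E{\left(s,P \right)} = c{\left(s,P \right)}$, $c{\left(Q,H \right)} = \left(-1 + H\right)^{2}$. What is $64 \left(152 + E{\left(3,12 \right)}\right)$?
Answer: $17472$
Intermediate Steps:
$E{\left(s,P \right)} = \left(-1 + P\right)^{2}$
$64 \left(152 + E{\left(3,12 \right)}\right) = 64 \left(152 + \left(-1 + 12\right)^{2}\right) = 64 \left(152 + 11^{2}\right) = 64 \left(152 + 121\right) = 64 \cdot 273 = 17472$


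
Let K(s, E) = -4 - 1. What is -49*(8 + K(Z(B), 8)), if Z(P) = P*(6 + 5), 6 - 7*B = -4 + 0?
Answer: -147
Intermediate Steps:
B = 10/7 (B = 6/7 - (-4 + 0)/7 = 6/7 - 1/7*(-4) = 6/7 + 4/7 = 10/7 ≈ 1.4286)
Z(P) = 11*P (Z(P) = P*11 = 11*P)
K(s, E) = -5
-49*(8 + K(Z(B), 8)) = -49*(8 - 5) = -49*3 = -147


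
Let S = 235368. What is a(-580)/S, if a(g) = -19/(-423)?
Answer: 19/99560664 ≈ 1.9084e-7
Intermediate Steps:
a(g) = 19/423 (a(g) = -19*(-1/423) = 19/423)
a(-580)/S = (19/423)/235368 = (19/423)*(1/235368) = 19/99560664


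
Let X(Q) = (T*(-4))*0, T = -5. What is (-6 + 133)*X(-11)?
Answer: 0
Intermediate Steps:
X(Q) = 0 (X(Q) = -5*(-4)*0 = 20*0 = 0)
(-6 + 133)*X(-11) = (-6 + 133)*0 = 127*0 = 0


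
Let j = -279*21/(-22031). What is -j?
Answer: -5859/22031 ≈ -0.26594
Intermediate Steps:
j = 5859/22031 (j = -5859*(-1/22031) = 5859/22031 ≈ 0.26594)
-j = -1*5859/22031 = -5859/22031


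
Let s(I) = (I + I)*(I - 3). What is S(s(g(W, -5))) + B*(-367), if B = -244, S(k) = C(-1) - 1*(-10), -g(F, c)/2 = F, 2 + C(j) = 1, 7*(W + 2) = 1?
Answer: 89557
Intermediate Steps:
W = -13/7 (W = -2 + (⅐)*1 = -2 + ⅐ = -13/7 ≈ -1.8571)
C(j) = -1 (C(j) = -2 + 1 = -1)
g(F, c) = -2*F
s(I) = 2*I*(-3 + I) (s(I) = (2*I)*(-3 + I) = 2*I*(-3 + I))
S(k) = 9 (S(k) = -1 - 1*(-10) = -1 + 10 = 9)
S(s(g(W, -5))) + B*(-367) = 9 - 244*(-367) = 9 + 89548 = 89557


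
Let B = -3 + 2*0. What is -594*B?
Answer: 1782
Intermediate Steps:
B = -3 (B = -3 + 0 = -3)
-594*B = -594*(-3) = 1782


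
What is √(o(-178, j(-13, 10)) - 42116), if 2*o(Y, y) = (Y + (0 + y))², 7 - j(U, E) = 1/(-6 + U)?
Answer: 6*I*√275809/19 ≈ 165.84*I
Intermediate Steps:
j(U, E) = 7 - 1/(-6 + U)
o(Y, y) = (Y + y)²/2 (o(Y, y) = (Y + (0 + y))²/2 = (Y + y)²/2)
√(o(-178, j(-13, 10)) - 42116) = √((-178 + (-43 + 7*(-13))/(-6 - 13))²/2 - 42116) = √((-178 + (-43 - 91)/(-19))²/2 - 42116) = √((-178 - 1/19*(-134))²/2 - 42116) = √((-178 + 134/19)²/2 - 42116) = √((-3248/19)²/2 - 42116) = √((½)*(10549504/361) - 42116) = √(5274752/361 - 42116) = √(-9929124/361) = 6*I*√275809/19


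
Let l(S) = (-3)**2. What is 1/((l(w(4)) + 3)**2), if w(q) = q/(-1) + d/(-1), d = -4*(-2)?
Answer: 1/144 ≈ 0.0069444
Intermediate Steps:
d = 8
w(q) = -8 - q (w(q) = q/(-1) + 8/(-1) = q*(-1) + 8*(-1) = -q - 8 = -8 - q)
l(S) = 9
1/((l(w(4)) + 3)**2) = 1/((9 + 3)**2) = 1/(12**2) = 1/144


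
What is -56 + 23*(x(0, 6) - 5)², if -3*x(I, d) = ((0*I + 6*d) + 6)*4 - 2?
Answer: 752999/9 ≈ 83667.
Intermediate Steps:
x(I, d) = -22/3 - 8*d (x(I, d) = -(((0*I + 6*d) + 6)*4 - 2)/3 = -(((0 + 6*d) + 6)*4 - 2)/3 = -((6*d + 6)*4 - 2)/3 = -((6 + 6*d)*4 - 2)/3 = -((24 + 24*d) - 2)/3 = -(22 + 24*d)/3 = -22/3 - 8*d)
-56 + 23*(x(0, 6) - 5)² = -56 + 23*((-22/3 - 8*6) - 5)² = -56 + 23*((-22/3 - 48) - 5)² = -56 + 23*(-166/3 - 5)² = -56 + 23*(-181/3)² = -56 + 23*(32761/9) = -56 + 753503/9 = 752999/9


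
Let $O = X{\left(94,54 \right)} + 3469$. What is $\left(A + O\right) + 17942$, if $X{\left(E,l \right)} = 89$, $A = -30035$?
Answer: $-8535$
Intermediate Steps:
$O = 3558$ ($O = 89 + 3469 = 3558$)
$\left(A + O\right) + 17942 = \left(-30035 + 3558\right) + 17942 = -26477 + 17942 = -8535$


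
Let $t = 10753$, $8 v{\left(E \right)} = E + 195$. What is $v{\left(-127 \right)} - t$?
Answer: $- \frac{21489}{2} \approx -10745.0$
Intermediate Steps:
$v{\left(E \right)} = \frac{195}{8} + \frac{E}{8}$ ($v{\left(E \right)} = \frac{E + 195}{8} = \frac{195 + E}{8} = \frac{195}{8} + \frac{E}{8}$)
$v{\left(-127 \right)} - t = \left(\frac{195}{8} + \frac{1}{8} \left(-127\right)\right) - 10753 = \left(\frac{195}{8} - \frac{127}{8}\right) - 10753 = \frac{17}{2} - 10753 = - \frac{21489}{2}$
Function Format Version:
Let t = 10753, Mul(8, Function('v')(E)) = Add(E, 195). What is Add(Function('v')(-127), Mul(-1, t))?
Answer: Rational(-21489, 2) ≈ -10745.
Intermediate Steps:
Function('v')(E) = Add(Rational(195, 8), Mul(Rational(1, 8), E)) (Function('v')(E) = Mul(Rational(1, 8), Add(E, 195)) = Mul(Rational(1, 8), Add(195, E)) = Add(Rational(195, 8), Mul(Rational(1, 8), E)))
Add(Function('v')(-127), Mul(-1, t)) = Add(Add(Rational(195, 8), Mul(Rational(1, 8), -127)), Mul(-1, 10753)) = Add(Add(Rational(195, 8), Rational(-127, 8)), -10753) = Add(Rational(17, 2), -10753) = Rational(-21489, 2)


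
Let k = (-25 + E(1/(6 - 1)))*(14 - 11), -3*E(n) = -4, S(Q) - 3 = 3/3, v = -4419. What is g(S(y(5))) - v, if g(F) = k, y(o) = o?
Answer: 4348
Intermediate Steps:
S(Q) = 4 (S(Q) = 3 + 3/3 = 3 + 3*(⅓) = 3 + 1 = 4)
E(n) = 4/3 (E(n) = -⅓*(-4) = 4/3)
k = -71 (k = (-25 + 4/3)*(14 - 11) = -71/3*3 = -71)
g(F) = -71
g(S(y(5))) - v = -71 - 1*(-4419) = -71 + 4419 = 4348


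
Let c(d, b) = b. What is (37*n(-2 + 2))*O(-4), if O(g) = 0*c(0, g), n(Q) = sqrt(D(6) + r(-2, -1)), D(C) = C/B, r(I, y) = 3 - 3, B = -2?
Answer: 0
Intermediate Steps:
r(I, y) = 0
D(C) = -C/2 (D(C) = C/(-2) = C*(-1/2) = -C/2)
n(Q) = I*sqrt(3) (n(Q) = sqrt(-1/2*6 + 0) = sqrt(-3 + 0) = sqrt(-3) = I*sqrt(3))
O(g) = 0 (O(g) = 0*g = 0)
(37*n(-2 + 2))*O(-4) = (37*(I*sqrt(3)))*0 = (37*I*sqrt(3))*0 = 0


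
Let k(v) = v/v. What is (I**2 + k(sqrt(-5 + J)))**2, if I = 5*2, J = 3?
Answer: 10201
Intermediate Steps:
I = 10
k(v) = 1
(I**2 + k(sqrt(-5 + J)))**2 = (10**2 + 1)**2 = (100 + 1)**2 = 101**2 = 10201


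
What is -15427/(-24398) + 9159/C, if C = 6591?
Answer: 108380213/53602406 ≈ 2.0219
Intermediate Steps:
-15427/(-24398) + 9159/C = -15427/(-24398) + 9159/6591 = -15427*(-1/24398) + 9159*(1/6591) = 15427/24398 + 3053/2197 = 108380213/53602406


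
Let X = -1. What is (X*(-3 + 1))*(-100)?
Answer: -200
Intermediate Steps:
(X*(-3 + 1))*(-100) = -(-3 + 1)*(-100) = -1*(-2)*(-100) = 2*(-100) = -200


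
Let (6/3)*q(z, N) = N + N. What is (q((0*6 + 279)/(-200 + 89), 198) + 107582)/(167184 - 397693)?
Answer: -107780/230509 ≈ -0.46757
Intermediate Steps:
q(z, N) = N (q(z, N) = (N + N)/2 = (2*N)/2 = N)
(q((0*6 + 279)/(-200 + 89), 198) + 107582)/(167184 - 397693) = (198 + 107582)/(167184 - 397693) = 107780/(-230509) = 107780*(-1/230509) = -107780/230509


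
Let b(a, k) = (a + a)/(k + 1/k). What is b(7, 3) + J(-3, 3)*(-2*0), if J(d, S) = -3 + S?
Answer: 21/5 ≈ 4.2000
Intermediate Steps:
b(a, k) = 2*a/(k + 1/k) (b(a, k) = (2*a)/(k + 1/k) = 2*a/(k + 1/k))
b(7, 3) + J(-3, 3)*(-2*0) = 2*7*3/(1 + 3**2) + (-3 + 3)*(-2*0) = 2*7*3/(1 + 9) + 0*0 = 2*7*3/10 + 0 = 2*7*3*(1/10) + 0 = 21/5 + 0 = 21/5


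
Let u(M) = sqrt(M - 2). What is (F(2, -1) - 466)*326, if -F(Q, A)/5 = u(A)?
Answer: -151916 - 1630*I*sqrt(3) ≈ -1.5192e+5 - 2823.2*I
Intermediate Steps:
u(M) = sqrt(-2 + M)
F(Q, A) = -5*sqrt(-2 + A)
(F(2, -1) - 466)*326 = (-5*sqrt(-2 - 1) - 466)*326 = (-5*I*sqrt(3) - 466)*326 = (-466 - 5*I*sqrt(3))*326 = -151916 - 1630*I*sqrt(3)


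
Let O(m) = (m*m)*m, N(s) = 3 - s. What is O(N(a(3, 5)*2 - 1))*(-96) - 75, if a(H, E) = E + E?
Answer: 393141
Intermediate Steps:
a(H, E) = 2*E
O(m) = m³ (O(m) = m²*m = m³)
O(N(a(3, 5)*2 - 1))*(-96) - 75 = (3 - ((2*5)*2 - 1))³*(-96) - 75 = (3 - (10*2 - 1))³*(-96) - 75 = (3 - (20 - 1))³*(-96) - 75 = (3 - 1*19)³*(-96) - 75 = (3 - 19)³*(-96) - 75 = (-16)³*(-96) - 75 = -4096*(-96) - 75 = 393216 - 75 = 393141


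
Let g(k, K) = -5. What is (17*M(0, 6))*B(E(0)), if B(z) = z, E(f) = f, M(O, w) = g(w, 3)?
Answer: 0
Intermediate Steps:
M(O, w) = -5
(17*M(0, 6))*B(E(0)) = (17*(-5))*0 = -85*0 = 0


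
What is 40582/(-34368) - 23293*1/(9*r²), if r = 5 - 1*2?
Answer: -133970161/463968 ≈ -288.75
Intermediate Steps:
r = 3 (r = 5 - 2 = 3)
40582/(-34368) - 23293*1/(9*r²) = 40582/(-34368) - 23293/((3*(-3))²) = 40582*(-1/34368) - 23293/((-9)²) = -20291/17184 - 23293/81 = -133970161/463968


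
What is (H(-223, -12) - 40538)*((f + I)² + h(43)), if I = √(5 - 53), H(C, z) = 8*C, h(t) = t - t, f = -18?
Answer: -11680872 + 6094368*I*√3 ≈ -1.1681e+7 + 1.0556e+7*I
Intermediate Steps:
h(t) = 0
I = 4*I*√3 (I = √(-48) = 4*I*√3 ≈ 6.9282*I)
(H(-223, -12) - 40538)*((f + I)² + h(43)) = (8*(-223) - 40538)*((-18 + 4*I*√3)² + 0) = (-1784 - 40538)*(-18 + 4*I*√3)² = -42322*(-18 + 4*I*√3)²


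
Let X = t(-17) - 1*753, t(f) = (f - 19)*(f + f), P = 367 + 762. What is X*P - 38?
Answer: 531721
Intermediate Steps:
P = 1129
t(f) = 2*f*(-19 + f) (t(f) = (-19 + f)*(2*f) = 2*f*(-19 + f))
X = 471 (X = 2*(-17)*(-19 - 17) - 1*753 = 2*(-17)*(-36) - 753 = 1224 - 753 = 471)
X*P - 38 = 471*1129 - 38 = 531759 - 38 = 531721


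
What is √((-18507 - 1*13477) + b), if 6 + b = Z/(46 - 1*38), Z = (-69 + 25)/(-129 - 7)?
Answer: I*√147921573/68 ≈ 178.86*I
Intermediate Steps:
Z = 11/34 (Z = -44/(-136) = -44*(-1/136) = 11/34 ≈ 0.32353)
b = -1621/272 (b = -6 + 11/(34*(46 - 1*38)) = -6 + 11/(34*(46 - 38)) = -6 + (11/34)/8 = -6 + (11/34)*(⅛) = -6 + 11/272 = -1621/272 ≈ -5.9596)
√((-18507 - 1*13477) + b) = √((-18507 - 1*13477) - 1621/272) = √((-18507 - 13477) - 1621/272) = √(-31984 - 1621/272) = √(-8701269/272) = I*√147921573/68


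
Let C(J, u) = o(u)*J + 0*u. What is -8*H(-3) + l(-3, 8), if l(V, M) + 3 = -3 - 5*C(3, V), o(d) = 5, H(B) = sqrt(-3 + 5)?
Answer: -81 - 8*sqrt(2) ≈ -92.314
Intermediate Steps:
H(B) = sqrt(2)
C(J, u) = 5*J (C(J, u) = 5*J + 0*u = 5*J + 0 = 5*J)
l(V, M) = -81 (l(V, M) = -3 + (-3 - 25*3) = -3 + (-3 - 5*15) = -3 + (-3 - 75) = -3 - 78 = -81)
-8*H(-3) + l(-3, 8) = -8*sqrt(2) - 81 = -81 - 8*sqrt(2)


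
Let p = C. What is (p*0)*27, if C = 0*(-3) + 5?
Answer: 0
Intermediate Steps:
C = 5 (C = 0 + 5 = 5)
p = 5
(p*0)*27 = (5*0)*27 = 0*27 = 0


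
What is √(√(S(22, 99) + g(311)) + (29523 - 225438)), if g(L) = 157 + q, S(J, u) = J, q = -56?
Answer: √(-195915 + √123) ≈ 442.61*I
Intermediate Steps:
g(L) = 101 (g(L) = 157 - 56 = 101)
√(√(S(22, 99) + g(311)) + (29523 - 225438)) = √(√(22 + 101) + (29523 - 225438)) = √(√123 - 195915) = √(-195915 + √123)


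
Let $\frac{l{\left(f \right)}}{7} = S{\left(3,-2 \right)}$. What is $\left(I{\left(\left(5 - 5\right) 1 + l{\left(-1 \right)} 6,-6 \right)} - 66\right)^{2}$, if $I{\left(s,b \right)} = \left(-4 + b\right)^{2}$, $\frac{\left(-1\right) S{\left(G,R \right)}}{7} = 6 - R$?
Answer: $1156$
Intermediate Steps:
$S{\left(G,R \right)} = -42 + 7 R$ ($S{\left(G,R \right)} = - 7 \left(6 - R\right) = -42 + 7 R$)
$l{\left(f \right)} = -392$ ($l{\left(f \right)} = 7 \left(-42 + 7 \left(-2\right)\right) = 7 \left(-42 - 14\right) = 7 \left(-56\right) = -392$)
$\left(I{\left(\left(5 - 5\right) 1 + l{\left(-1 \right)} 6,-6 \right)} - 66\right)^{2} = \left(\left(-4 - 6\right)^{2} - 66\right)^{2} = \left(\left(-10\right)^{2} - 66\right)^{2} = \left(100 - 66\right)^{2} = 34^{2} = 1156$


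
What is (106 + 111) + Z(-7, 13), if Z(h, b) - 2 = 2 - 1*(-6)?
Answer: 227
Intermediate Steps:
Z(h, b) = 10 (Z(h, b) = 2 + (2 - 1*(-6)) = 2 + (2 + 6) = 2 + 8 = 10)
(106 + 111) + Z(-7, 13) = (106 + 111) + 10 = 217 + 10 = 227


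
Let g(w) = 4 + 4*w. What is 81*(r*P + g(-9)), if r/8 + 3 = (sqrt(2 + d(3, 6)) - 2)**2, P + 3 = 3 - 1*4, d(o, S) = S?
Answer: -25920 + 20736*sqrt(2) ≈ 3405.1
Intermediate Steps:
P = -4 (P = -3 + (3 - 1*4) = -3 + (3 - 4) = -3 - 1 = -4)
r = -24 + 8*(-2 + 2*sqrt(2))**2 (r = -24 + 8*(sqrt(2 + 6) - 2)**2 = -24 + 8*(sqrt(8) - 2)**2 = -24 + 8*(2*sqrt(2) - 2)**2 = -24 + 8*(-2 + 2*sqrt(2))**2 ≈ -18.510)
81*(r*P + g(-9)) = 81*((72 - 64*sqrt(2))*(-4) + (4 + 4*(-9))) = 81*((-288 + 256*sqrt(2)) + (4 - 36)) = 81*((-288 + 256*sqrt(2)) - 32) = 81*(-320 + 256*sqrt(2)) = -25920 + 20736*sqrt(2)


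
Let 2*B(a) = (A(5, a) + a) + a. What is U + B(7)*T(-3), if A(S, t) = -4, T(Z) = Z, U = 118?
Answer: 103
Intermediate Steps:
B(a) = -2 + a (B(a) = ((-4 + a) + a)/2 = (-4 + 2*a)/2 = -2 + a)
U + B(7)*T(-3) = 118 + (-2 + 7)*(-3) = 118 + 5*(-3) = 118 - 15 = 103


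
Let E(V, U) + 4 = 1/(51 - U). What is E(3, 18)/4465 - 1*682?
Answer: -100489421/147345 ≈ -682.00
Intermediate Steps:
E(V, U) = -4 + 1/(51 - U)
E(3, 18)/4465 - 1*682 = ((203 - 4*18)/(-51 + 18))/4465 - 1*682 = ((203 - 72)/(-33))*(1/4465) - 682 = -1/33*131*(1/4465) - 682 = -131/33*1/4465 - 682 = -131/147345 - 682 = -100489421/147345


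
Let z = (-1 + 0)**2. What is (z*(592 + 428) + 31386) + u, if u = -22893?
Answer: 9513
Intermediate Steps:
z = 1 (z = (-1)**2 = 1)
(z*(592 + 428) + 31386) + u = (1*(592 + 428) + 31386) - 22893 = (1*1020 + 31386) - 22893 = (1020 + 31386) - 22893 = 32406 - 22893 = 9513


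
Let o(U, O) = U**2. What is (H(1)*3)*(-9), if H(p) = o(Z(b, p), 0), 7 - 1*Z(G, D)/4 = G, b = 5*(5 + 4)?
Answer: -623808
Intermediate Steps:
b = 45 (b = 5*9 = 45)
Z(G, D) = 28 - 4*G
H(p) = 23104 (H(p) = (28 - 4*45)**2 = (28 - 180)**2 = (-152)**2 = 23104)
(H(1)*3)*(-9) = (23104*3)*(-9) = 69312*(-9) = -623808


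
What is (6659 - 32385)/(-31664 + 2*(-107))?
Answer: 12863/15939 ≈ 0.80701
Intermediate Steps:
(6659 - 32385)/(-31664 + 2*(-107)) = -25726/(-31664 - 214) = -25726/(-31878) = -25726*(-1/31878) = 12863/15939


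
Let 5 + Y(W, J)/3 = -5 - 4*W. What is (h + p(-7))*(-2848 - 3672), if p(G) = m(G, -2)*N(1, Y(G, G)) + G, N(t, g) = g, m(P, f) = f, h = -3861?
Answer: 25923520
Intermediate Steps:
Y(W, J) = -30 - 12*W (Y(W, J) = -15 + 3*(-5 - 4*W) = -15 + (-15 - 12*W) = -30 - 12*W)
p(G) = 60 + 25*G (p(G) = -2*(-30 - 12*G) + G = (60 + 24*G) + G = 60 + 25*G)
(h + p(-7))*(-2848 - 3672) = (-3861 + (60 + 25*(-7)))*(-2848 - 3672) = (-3861 + (60 - 175))*(-6520) = (-3861 - 115)*(-6520) = -3976*(-6520) = 25923520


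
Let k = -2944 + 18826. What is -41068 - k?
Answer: -56950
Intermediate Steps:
k = 15882
-41068 - k = -41068 - 1*15882 = -41068 - 15882 = -56950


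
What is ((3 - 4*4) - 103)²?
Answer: 13456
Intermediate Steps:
((3 - 4*4) - 103)² = ((3 - 16) - 103)² = (-13 - 103)² = (-116)² = 13456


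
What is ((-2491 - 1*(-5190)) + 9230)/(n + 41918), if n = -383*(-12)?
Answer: 11929/46514 ≈ 0.25646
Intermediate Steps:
n = 4596
((-2491 - 1*(-5190)) + 9230)/(n + 41918) = ((-2491 - 1*(-5190)) + 9230)/(4596 + 41918) = ((-2491 + 5190) + 9230)/46514 = (2699 + 9230)*(1/46514) = 11929*(1/46514) = 11929/46514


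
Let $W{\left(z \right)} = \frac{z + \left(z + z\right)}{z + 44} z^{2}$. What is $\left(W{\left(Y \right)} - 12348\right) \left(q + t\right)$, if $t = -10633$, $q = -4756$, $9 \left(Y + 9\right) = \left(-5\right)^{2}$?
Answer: $\frac{436779277396}{2295} \approx 1.9032 \cdot 10^{8}$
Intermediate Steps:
$Y = - \frac{56}{9}$ ($Y = -9 + \frac{\left(-5\right)^{2}}{9} = -9 + \frac{1}{9} \cdot 25 = -9 + \frac{25}{9} = - \frac{56}{9} \approx -6.2222$)
$W{\left(z \right)} = \frac{3 z^{3}}{44 + z}$ ($W{\left(z \right)} = \frac{z + 2 z}{44 + z} z^{2} = \frac{3 z}{44 + z} z^{2} = \frac{3 z^{3}}{44 + z}$)
$\left(W{\left(Y \right)} - 12348\right) \left(q + t\right) = \left(\frac{3 \left(- \frac{56}{9}\right)^{3}}{44 - \frac{56}{9}} - 12348\right) \left(-4756 - 10633\right) = \left(3 \left(- \frac{175616}{729}\right) \frac{1}{\frac{340}{9}} - 12348\right) \left(-15389\right) = \left(3 \left(- \frac{175616}{729}\right) \frac{9}{340} - 12348\right) \left(-15389\right) = \left(- \frac{43904}{2295} - 12348\right) \left(-15389\right) = \left(- \frac{28382564}{2295}\right) \left(-15389\right) = \frac{436779277396}{2295}$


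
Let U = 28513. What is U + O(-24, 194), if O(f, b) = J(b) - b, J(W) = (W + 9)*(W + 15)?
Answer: 70746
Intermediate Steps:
J(W) = (9 + W)*(15 + W)
O(f, b) = 135 + b² + 23*b (O(f, b) = (135 + b² + 24*b) - b = 135 + b² + 23*b)
U + O(-24, 194) = 28513 + (135 + 194² + 23*194) = 28513 + (135 + 37636 + 4462) = 28513 + 42233 = 70746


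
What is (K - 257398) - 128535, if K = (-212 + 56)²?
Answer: -361597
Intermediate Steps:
K = 24336 (K = (-156)² = 24336)
(K - 257398) - 128535 = (24336 - 257398) - 128535 = -233062 - 128535 = -361597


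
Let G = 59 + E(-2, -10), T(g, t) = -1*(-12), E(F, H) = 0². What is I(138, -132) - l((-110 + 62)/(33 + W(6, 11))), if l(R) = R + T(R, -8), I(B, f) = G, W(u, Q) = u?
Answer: 627/13 ≈ 48.231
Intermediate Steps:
E(F, H) = 0
T(g, t) = 12
G = 59 (G = 59 + 0 = 59)
I(B, f) = 59
l(R) = 12 + R (l(R) = R + 12 = 12 + R)
I(138, -132) - l((-110 + 62)/(33 + W(6, 11))) = 59 - (12 + (-110 + 62)/(33 + 6)) = 59 - (12 - 48/39) = 59 - (12 - 48*1/39) = 59 - (12 - 16/13) = 59 - 1*140/13 = 59 - 140/13 = 627/13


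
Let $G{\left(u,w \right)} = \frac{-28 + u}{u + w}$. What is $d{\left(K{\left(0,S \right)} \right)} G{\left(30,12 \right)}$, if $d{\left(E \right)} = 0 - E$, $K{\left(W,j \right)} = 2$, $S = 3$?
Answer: $- \frac{2}{21} \approx -0.095238$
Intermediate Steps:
$d{\left(E \right)} = - E$
$G{\left(u,w \right)} = \frac{-28 + u}{u + w}$
$d{\left(K{\left(0,S \right)} \right)} G{\left(30,12 \right)} = \left(-1\right) 2 \frac{-28 + 30}{30 + 12} = - 2 \cdot \frac{1}{42} \cdot 2 = \left(-2\right) \frac{1}{21} = - \frac{2}{21}$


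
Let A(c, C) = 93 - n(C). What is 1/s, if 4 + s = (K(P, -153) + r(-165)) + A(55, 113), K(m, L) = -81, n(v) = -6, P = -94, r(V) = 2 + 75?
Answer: 1/91 ≈ 0.010989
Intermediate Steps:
r(V) = 77
A(c, C) = 99 (A(c, C) = 93 - 1*(-6) = 93 + 6 = 99)
s = 91 (s = -4 + ((-81 + 77) + 99) = -4 + (-4 + 99) = -4 + 95 = 91)
1/s = 1/91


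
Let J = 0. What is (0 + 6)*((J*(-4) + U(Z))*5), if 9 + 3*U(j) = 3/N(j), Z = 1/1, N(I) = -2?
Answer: -105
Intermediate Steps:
Z = 1
U(j) = -7/2 (U(j) = -3 + (3/(-2))/3 = -3 + (3*(-½))/3 = -3 + (⅓)*(-3/2) = -3 - ½ = -7/2)
(0 + 6)*((J*(-4) + U(Z))*5) = (0 + 6)*((0*(-4) - 7/2)*5) = 6*((0 - 7/2)*5) = 6*(-7/2*5) = 6*(-35/2) = -105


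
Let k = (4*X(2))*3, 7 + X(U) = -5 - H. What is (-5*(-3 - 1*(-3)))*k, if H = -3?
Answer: 0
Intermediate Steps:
X(U) = -9 (X(U) = -7 + (-5 - 1*(-3)) = -7 + (-5 + 3) = -7 - 2 = -9)
k = -108 (k = (4*(-9))*3 = -36*3 = -108)
(-5*(-3 - 1*(-3)))*k = -5*(-3 - 1*(-3))*(-108) = -5*(-3 + 3)*(-108) = -5*0*(-108) = 0*(-108) = 0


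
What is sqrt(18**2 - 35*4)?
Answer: 2*sqrt(46) ≈ 13.565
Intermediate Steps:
sqrt(18**2 - 35*4) = sqrt(324 - 140) = sqrt(184) = 2*sqrt(46)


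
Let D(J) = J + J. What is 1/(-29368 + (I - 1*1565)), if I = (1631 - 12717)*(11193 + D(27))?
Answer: -1/124715175 ≈ -8.0183e-9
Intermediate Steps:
D(J) = 2*J
I = -124684242 (I = (1631 - 12717)*(11193 + 2*27) = -11086*(11193 + 54) = -11086*11247 = -124684242)
1/(-29368 + (I - 1*1565)) = 1/(-29368 + (-124684242 - 1*1565)) = 1/(-29368 + (-124684242 - 1565)) = 1/(-29368 - 124685807) = 1/(-124715175) = -1/124715175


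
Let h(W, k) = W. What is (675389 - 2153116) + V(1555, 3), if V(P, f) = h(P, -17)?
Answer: -1476172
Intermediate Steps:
V(P, f) = P
(675389 - 2153116) + V(1555, 3) = (675389 - 2153116) + 1555 = -1477727 + 1555 = -1476172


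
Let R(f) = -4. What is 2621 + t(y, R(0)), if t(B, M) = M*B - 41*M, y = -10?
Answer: 2825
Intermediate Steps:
t(B, M) = -41*M + B*M (t(B, M) = B*M - 41*M = -41*M + B*M)
2621 + t(y, R(0)) = 2621 - 4*(-41 - 10) = 2621 - 4*(-51) = 2621 + 204 = 2825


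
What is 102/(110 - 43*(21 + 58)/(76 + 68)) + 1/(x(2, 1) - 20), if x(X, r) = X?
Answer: 251941/223974 ≈ 1.1249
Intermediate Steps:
102/(110 - 43*(21 + 58)/(76 + 68)) + 1/(x(2, 1) - 20) = 102/(110 - 43*(21 + 58)/(76 + 68)) + 1/(2 - 20) = 102/(110 - 43/(144/79)) + 1/(-18) = 102/(110 - 43/(144*(1/79))) - 1/18 = 102/(110 - 43/144/79) - 1/18 = 102/(110 - 43*79/144) - 1/18 = 102/(110 - 3397/144) - 1/18 = 102/(12443/144) - 1/18 = (144/12443)*102 - 1/18 = 14688/12443 - 1/18 = 251941/223974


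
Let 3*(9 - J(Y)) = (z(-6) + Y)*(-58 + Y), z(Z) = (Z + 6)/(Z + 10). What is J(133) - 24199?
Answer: -27515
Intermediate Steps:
z(Z) = (6 + Z)/(10 + Z)
J(Y) = 9 - Y*(-58 + Y)/3 (J(Y) = 9 - ((6 - 6)/(10 - 6) + Y)*(-58 + Y)/3 = 9 - (0/4 + Y)*(-58 + Y)/3 = 9 - ((¼)*0 + Y)*(-58 + Y)/3 = 9 - (0 + Y)*(-58 + Y)/3 = 9 - Y*(-58 + Y)/3)
J(133) - 24199 = (9 - ⅓*133² + (58/3)*133) - 24199 = (9 - ⅓*17689 + 7714/3) - 24199 = (9 - 17689/3 + 7714/3) - 24199 = -3316 - 24199 = -27515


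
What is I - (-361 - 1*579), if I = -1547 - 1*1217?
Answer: -1824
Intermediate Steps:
I = -2764 (I = -1547 - 1217 = -2764)
I - (-361 - 1*579) = -2764 - (-361 - 1*579) = -2764 - (-361 - 579) = -2764 - 1*(-940) = -2764 + 940 = -1824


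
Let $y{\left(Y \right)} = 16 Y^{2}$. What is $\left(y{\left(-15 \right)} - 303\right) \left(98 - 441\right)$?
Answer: $-1130871$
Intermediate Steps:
$\left(y{\left(-15 \right)} - 303\right) \left(98 - 441\right) = \left(16 \left(-15\right)^{2} - 303\right) \left(98 - 441\right) = \left(16 \cdot 225 - 303\right) \left(-343\right) = \left(3600 - 303\right) \left(-343\right) = 3297 \left(-343\right) = -1130871$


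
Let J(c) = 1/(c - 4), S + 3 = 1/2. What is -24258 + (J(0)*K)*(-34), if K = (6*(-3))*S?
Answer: -47751/2 ≈ -23876.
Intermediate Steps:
S = -5/2 (S = -3 + 1/2 = -5/2 ≈ -2.5000)
J(c) = 1/(-4 + c)
K = 45 (K = (6*(-3))*(-5/2) = -18*(-5/2) = 45)
-24258 + (J(0)*K)*(-34) = -24258 + (45/(-4 + 0))*(-34) = -24258 + (45/(-4))*(-34) = -24258 - 1/4*45*(-34) = -24258 - 45/4*(-34) = -24258 + 765/2 = -47751/2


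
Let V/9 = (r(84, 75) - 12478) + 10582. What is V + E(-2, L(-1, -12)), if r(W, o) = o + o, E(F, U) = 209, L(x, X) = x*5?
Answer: -15505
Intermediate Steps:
L(x, X) = 5*x
r(W, o) = 2*o
V = -15714 (V = 9*((2*75 - 12478) + 10582) = 9*((150 - 12478) + 10582) = 9*(-12328 + 10582) = 9*(-1746) = -15714)
V + E(-2, L(-1, -12)) = -15714 + 209 = -15505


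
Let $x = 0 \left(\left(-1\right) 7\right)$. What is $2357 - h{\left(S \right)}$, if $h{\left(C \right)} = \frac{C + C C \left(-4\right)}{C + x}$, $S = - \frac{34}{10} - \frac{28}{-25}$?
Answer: $\frac{58672}{25} \approx 2346.9$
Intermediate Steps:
$x = 0$ ($x = 0 \left(-7\right) = 0$)
$S = - \frac{57}{25}$ ($S = \left(-34\right) \frac{1}{10} - - \frac{28}{25} = - \frac{17}{5} + \frac{28}{25} = - \frac{57}{25} \approx -2.28$)
$h{\left(C \right)} = \frac{C - 4 C^{2}}{C}$ ($h{\left(C \right)} = \frac{C + C C \left(-4\right)}{C + 0} = \frac{C + C^{2} \left(-4\right)}{C} = \frac{C - 4 C^{2}}{C}$)
$2357 - h{\left(S \right)} = 2357 - \left(1 - - \frac{228}{25}\right) = 2357 - \left(1 + \frac{228}{25}\right) = 2357 - \frac{253}{25} = \frac{58672}{25}$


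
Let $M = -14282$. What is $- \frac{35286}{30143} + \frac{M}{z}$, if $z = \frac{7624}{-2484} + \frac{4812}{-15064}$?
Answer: $\frac{1006530119151762}{238885053437} \approx 4213.5$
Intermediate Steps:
$z = - \frac{7925059}{2338686}$ ($z = 7624 \left(- \frac{1}{2484}\right) + 4812 \left(- \frac{1}{15064}\right) = - \frac{1906}{621} - \frac{1203}{3766} = - \frac{7925059}{2338686} \approx -3.3887$)
$- \frac{35286}{30143} + \frac{M}{z} = - \frac{35286}{30143} - \frac{14282}{- \frac{7925059}{2338686}} = \left(-35286\right) \frac{1}{30143} - - \frac{33401113452}{7925059} = - \frac{35286}{30143} + \frac{33401113452}{7925059} = \frac{1006530119151762}{238885053437}$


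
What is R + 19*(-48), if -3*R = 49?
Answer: -2785/3 ≈ -928.33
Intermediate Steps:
R = -49/3 (R = -⅓*49 = -49/3 ≈ -16.333)
R + 19*(-48) = -49/3 + 19*(-48) = -49/3 - 912 = -2785/3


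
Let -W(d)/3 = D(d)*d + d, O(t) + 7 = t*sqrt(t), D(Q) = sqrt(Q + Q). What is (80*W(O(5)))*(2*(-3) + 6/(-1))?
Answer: -2880*(1 + sqrt(-14 + 10*sqrt(5)))*(7 - 5*sqrt(5)) ≈ 46851.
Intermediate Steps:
D(Q) = sqrt(2)*sqrt(Q) (D(Q) = sqrt(2*Q) = sqrt(2)*sqrt(Q))
O(t) = -7 + t**(3/2) (O(t) = -7 + t*sqrt(t) = -7 + t**(3/2))
W(d) = -3*d - 3*sqrt(2)*d**(3/2) (W(d) = -3*((sqrt(2)*sqrt(d))*d + d) = -3*(sqrt(2)*d**(3/2) + d) = -3*(d + sqrt(2)*d**(3/2)) = -3*d - 3*sqrt(2)*d**(3/2))
(80*W(O(5)))*(2*(-3) + 6/(-1)) = (80*(-3*(-7 + 5**(3/2)) - 3*sqrt(2)*(-7 + 5**(3/2))**(3/2)))*(2*(-3) + 6/(-1)) = (80*(-3*(-7 + 5*sqrt(5)) - 3*sqrt(2)*(-7 + 5*sqrt(5))**(3/2)))*(-6 + 6*(-1)) = (80*((21 - 15*sqrt(5)) - 3*sqrt(2)*(-7 + 5*sqrt(5))**(3/2)))*(-6 - 6) = (80*(21 - 15*sqrt(5) - 3*sqrt(2)*(-7 + 5*sqrt(5))**(3/2)))*(-12) = (1680 - 1200*sqrt(5) - 240*sqrt(2)*(-7 + 5*sqrt(5))**(3/2))*(-12) = -20160 + 14400*sqrt(5) + 2880*sqrt(2)*(-7 + 5*sqrt(5))**(3/2)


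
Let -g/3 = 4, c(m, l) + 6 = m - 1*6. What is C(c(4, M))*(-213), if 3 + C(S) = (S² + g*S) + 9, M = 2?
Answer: -35358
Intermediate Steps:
c(m, l) = -12 + m (c(m, l) = -6 + (m - 1*6) = -6 + (m - 6) = -6 + (-6 + m) = -12 + m)
g = -12 (g = -3*4 = -12)
C(S) = 6 + S² - 12*S (C(S) = -3 + ((S² - 12*S) + 9) = -3 + (9 + S² - 12*S) = 6 + S² - 12*S)
C(c(4, M))*(-213) = (6 + (-12 + 4)² - 12*(-12 + 4))*(-213) = (6 + (-8)² - 12*(-8))*(-213) = (6 + 64 + 96)*(-213) = 166*(-213) = -35358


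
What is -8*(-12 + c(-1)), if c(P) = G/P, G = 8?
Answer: 160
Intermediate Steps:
c(P) = 8/P
-8*(-12 + c(-1)) = -8*(-12 + 8/(-1)) = -8*(-12 + 8*(-1)) = -8*(-12 - 8) = -8*(-20) = 160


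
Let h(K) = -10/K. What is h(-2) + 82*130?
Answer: 10665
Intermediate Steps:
h(-2) + 82*130 = -10/(-2) + 82*130 = -10*(-½) + 10660 = 5 + 10660 = 10665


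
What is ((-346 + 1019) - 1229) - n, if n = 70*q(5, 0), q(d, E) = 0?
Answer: -556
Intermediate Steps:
n = 0 (n = 70*0 = 0)
((-346 + 1019) - 1229) - n = ((-346 + 1019) - 1229) - 1*0 = (673 - 1229) + 0 = -556 + 0 = -556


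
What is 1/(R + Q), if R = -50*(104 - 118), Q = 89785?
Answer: 1/90485 ≈ 1.1052e-5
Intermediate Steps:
R = 700 (R = -50*(-14) = 700)
1/(R + Q) = 1/(700 + 89785) = 1/90485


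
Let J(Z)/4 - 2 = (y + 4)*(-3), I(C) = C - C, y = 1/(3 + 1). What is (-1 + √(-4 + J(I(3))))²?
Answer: (1 - I*√47)² ≈ -46.0 - 13.711*I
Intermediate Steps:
y = ¼ (y = 1/4 = ¼ ≈ 0.25000)
I(C) = 0
J(Z) = -43 (J(Z) = 8 + 4*((¼ + 4)*(-3)) = 8 + 4*((17/4)*(-3)) = 8 + 4*(-51/4) = 8 - 51 = -43)
(-1 + √(-4 + J(I(3))))² = (-1 + √(-4 - 43))² = (-1 + √(-47))² = (-1 + I*√47)²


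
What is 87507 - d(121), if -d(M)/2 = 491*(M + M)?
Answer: 325151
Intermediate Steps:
d(M) = -1964*M (d(M) = -982*(M + M) = -982*2*M = -1964*M)
87507 - d(121) = 87507 - (-1964)*121 = 87507 - 1*(-237644) = 87507 + 237644 = 325151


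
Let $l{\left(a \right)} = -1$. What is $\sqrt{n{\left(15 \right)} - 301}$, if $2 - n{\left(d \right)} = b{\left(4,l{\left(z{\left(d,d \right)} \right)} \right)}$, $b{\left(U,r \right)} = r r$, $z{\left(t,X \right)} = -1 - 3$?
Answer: $10 i \sqrt{3} \approx 17.32 i$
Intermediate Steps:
$z{\left(t,X \right)} = -4$
$b{\left(U,r \right)} = r^{2}$
$n{\left(d \right)} = 1$ ($n{\left(d \right)} = 2 - \left(-1\right)^{2} = 2 - 1 = 1$)
$\sqrt{n{\left(15 \right)} - 301} = \sqrt{1 - 301} = \sqrt{-300} = 10 i \sqrt{3}$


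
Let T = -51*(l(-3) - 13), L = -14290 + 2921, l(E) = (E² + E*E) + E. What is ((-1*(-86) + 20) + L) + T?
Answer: -11365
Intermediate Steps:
l(E) = E + 2*E² (l(E) = (E² + E²) + E = 2*E² + E = E + 2*E²)
L = -11369
T = -102 (T = -51*(-3*(1 + 2*(-3)) - 13) = -51*(-3*(1 - 6) - 13) = -51*(-3*(-5) - 13) = -51*(15 - 13) = -51*2 = -102)
((-1*(-86) + 20) + L) + T = ((-1*(-86) + 20) - 11369) - 102 = ((86 + 20) - 11369) - 102 = (106 - 11369) - 102 = -11263 - 102 = -11365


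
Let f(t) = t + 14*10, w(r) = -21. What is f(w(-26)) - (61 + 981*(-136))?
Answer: 133474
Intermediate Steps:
f(t) = 140 + t (f(t) = t + 140 = 140 + t)
f(w(-26)) - (61 + 981*(-136)) = (140 - 21) - (61 + 981*(-136)) = 119 - (61 - 133416) = 119 - 1*(-133355) = 119 + 133355 = 133474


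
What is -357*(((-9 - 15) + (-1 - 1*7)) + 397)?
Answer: -130305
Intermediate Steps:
-357*(((-9 - 15) + (-1 - 1*7)) + 397) = -357*((-24 + (-1 - 7)) + 397) = -357*((-24 - 8) + 397) = -357*(-32 + 397) = -357*365 = -130305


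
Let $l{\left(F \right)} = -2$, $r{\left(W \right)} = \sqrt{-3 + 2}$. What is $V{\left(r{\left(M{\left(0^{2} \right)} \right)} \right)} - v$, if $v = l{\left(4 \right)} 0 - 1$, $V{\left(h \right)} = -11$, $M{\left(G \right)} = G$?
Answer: $-10$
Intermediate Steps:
$r{\left(W \right)} = i$ ($r{\left(W \right)} = \sqrt{-1} = i$)
$v = -1$ ($v = \left(-2\right) 0 - 1 = 0 - 1 = -1$)
$V{\left(r{\left(M{\left(0^{2} \right)} \right)} \right)} - v = -11 - -1 = -11 + 1 = -10$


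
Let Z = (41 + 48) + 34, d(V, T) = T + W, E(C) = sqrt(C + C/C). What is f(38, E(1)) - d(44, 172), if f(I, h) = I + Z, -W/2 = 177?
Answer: 343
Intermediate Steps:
W = -354 (W = -2*177 = -354)
E(C) = sqrt(1 + C) (E(C) = sqrt(C + 1) = sqrt(1 + C))
d(V, T) = -354 + T (d(V, T) = T - 354 = -354 + T)
Z = 123 (Z = 89 + 34 = 123)
f(I, h) = 123 + I (f(I, h) = I + 123 = 123 + I)
f(38, E(1)) - d(44, 172) = (123 + 38) - (-354 + 172) = 161 - 1*(-182) = 161 + 182 = 343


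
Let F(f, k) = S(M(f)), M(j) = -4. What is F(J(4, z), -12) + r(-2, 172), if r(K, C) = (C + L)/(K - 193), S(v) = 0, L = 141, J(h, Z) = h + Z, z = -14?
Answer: -313/195 ≈ -1.6051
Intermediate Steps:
J(h, Z) = Z + h
F(f, k) = 0
r(K, C) = (141 + C)/(-193 + K) (r(K, C) = (C + 141)/(K - 193) = (141 + C)/(-193 + K))
F(J(4, z), -12) + r(-2, 172) = 0 + (141 + 172)/(-193 - 2) = 0 + 313/(-195) = 0 - 1/195*313 = 0 - 313/195 = -313/195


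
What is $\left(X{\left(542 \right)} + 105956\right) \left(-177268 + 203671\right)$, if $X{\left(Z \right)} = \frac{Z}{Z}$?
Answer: $2797582671$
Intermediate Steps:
$X{\left(Z \right)} = 1$
$\left(X{\left(542 \right)} + 105956\right) \left(-177268 + 203671\right) = \left(1 + 105956\right) \left(-177268 + 203671\right) = 105957 \cdot 26403 = 2797582671$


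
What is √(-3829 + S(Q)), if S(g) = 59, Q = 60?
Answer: I*√3770 ≈ 61.4*I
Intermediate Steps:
√(-3829 + S(Q)) = √(-3829 + 59) = √(-3770) = I*√3770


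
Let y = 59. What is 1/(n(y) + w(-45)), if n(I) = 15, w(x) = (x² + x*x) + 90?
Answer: 1/4155 ≈ 0.00024067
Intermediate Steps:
w(x) = 90 + 2*x² (w(x) = (x² + x²) + 90 = 2*x² + 90 = 90 + 2*x²)
1/(n(y) + w(-45)) = 1/(15 + (90 + 2*(-45)²)) = 1/(15 + (90 + 2*2025)) = 1/(15 + (90 + 4050)) = 1/(15 + 4140) = 1/4155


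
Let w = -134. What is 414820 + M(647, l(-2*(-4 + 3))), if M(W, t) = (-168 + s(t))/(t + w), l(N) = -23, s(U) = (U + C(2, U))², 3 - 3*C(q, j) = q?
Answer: 586137548/1413 ≈ 4.1482e+5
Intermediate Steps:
C(q, j) = 1 - q/3
s(U) = (⅓ + U)² (s(U) = (U + (1 - ⅓*2))² = (U + (1 - ⅔))² = (U + ⅓)² = (⅓ + U)²)
M(W, t) = (-168 + (1 + 3*t)²/9)/(-134 + t) (M(W, t) = (-168 + (1 + 3*t)²/9)/(t - 134) = (-168 + (1 + 3*t)²/9)/(-134 + t))
414820 + M(647, l(-2*(-4 + 3))) = 414820 + (-1512 + (1 + 3*(-23))²)/(9*(-134 - 23)) = 414820 + (⅑)*(-1512 + (1 - 69)²)/(-157) = 414820 + (⅑)*(-1/157)*(-1512 + (-68)²) = 414820 + (⅑)*(-1/157)*(-1512 + 4624) = 414820 + (⅑)*(-1/157)*3112 = 414820 - 3112/1413 = 586137548/1413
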